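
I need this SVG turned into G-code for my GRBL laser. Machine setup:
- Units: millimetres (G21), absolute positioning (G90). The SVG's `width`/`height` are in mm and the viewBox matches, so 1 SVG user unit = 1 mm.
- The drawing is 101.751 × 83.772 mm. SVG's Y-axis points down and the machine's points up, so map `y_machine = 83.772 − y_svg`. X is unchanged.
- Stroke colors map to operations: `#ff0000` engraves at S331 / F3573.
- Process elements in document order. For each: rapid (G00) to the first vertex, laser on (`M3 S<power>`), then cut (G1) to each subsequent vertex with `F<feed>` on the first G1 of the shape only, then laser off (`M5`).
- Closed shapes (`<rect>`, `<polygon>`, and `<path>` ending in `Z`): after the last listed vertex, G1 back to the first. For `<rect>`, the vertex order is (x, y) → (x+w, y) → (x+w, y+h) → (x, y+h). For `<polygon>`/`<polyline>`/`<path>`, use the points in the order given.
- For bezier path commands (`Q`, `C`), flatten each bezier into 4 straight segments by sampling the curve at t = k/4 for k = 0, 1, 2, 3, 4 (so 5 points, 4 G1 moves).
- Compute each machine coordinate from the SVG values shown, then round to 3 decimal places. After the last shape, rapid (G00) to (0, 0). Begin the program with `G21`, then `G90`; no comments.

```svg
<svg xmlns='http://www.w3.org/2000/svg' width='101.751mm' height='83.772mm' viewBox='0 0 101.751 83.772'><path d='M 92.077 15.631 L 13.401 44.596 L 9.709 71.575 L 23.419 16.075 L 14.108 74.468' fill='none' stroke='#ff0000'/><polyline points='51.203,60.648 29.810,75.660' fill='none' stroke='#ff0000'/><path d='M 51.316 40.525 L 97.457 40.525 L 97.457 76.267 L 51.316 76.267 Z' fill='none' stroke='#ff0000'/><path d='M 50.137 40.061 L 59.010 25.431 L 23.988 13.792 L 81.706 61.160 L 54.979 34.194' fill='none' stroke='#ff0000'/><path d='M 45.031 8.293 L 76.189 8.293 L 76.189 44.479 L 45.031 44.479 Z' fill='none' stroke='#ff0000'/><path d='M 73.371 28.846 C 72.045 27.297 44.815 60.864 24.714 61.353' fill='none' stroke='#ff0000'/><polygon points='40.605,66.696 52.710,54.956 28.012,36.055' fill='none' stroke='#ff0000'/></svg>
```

Since the viewBox matches the mm dimensions, user units are millimetres directly. The only transform is the Y-flip y_m = 83.772 − y_svg.

Shape 1 is a open polyline drawn with `<path>`. Its stroke #ff0000 means engrave at S331, F3573. After flipping Y the toolpath is (92.077,68.141) → (13.401,39.176) → (9.709,12.197) → (23.419,67.697) → (14.108,9.304).

Shape 2 is a line segment drawn with `<polyline>`. Its stroke #ff0000 means engrave at S331, F3573. After flipping Y the toolpath is (51.203,23.124) → (29.810,8.112).

Shape 3 is a rectangle drawn with `<path>`. Its stroke #ff0000 means engrave at S331, F3573. After flipping Y the toolpath is (51.316,43.247) → (97.457,43.247) → (97.457,7.505) → (51.316,7.505) → (51.316,43.247), returning to the start.

Shape 4 is a open polyline drawn with `<path>`. Its stroke #ff0000 means engrave at S331, F3573. After flipping Y the toolpath is (50.137,43.711) → (59.010,58.341) → (23.988,69.980) → (81.706,22.612) → (54.979,49.578).

Shape 5 is a rectangle drawn with `<path>`. Its stroke #ff0000 means engrave at S331, F3573. After flipping Y the toolpath is (45.031,75.479) → (76.189,75.479) → (76.189,39.293) → (45.031,39.293) → (45.031,75.479), returning to the start.

Shape 6 is a cubic bezier drawn with `<path>`. Its stroke #ff0000 means engrave at S331, F3573. After flipping Y the toolpath is (73.371,54.926) → (68.036,50.569) → (56.083,39.437) → (40.610,27.922) → (24.714,22.419).

Shape 7 is a closed polygon drawn with `<polygon>`. Its stroke #ff0000 means engrave at S331, F3573. After flipping Y the toolpath is (40.605,17.076) → (52.710,28.816) → (28.012,47.717) → (40.605,17.076), returning to the start.

G21
G90
G00 X92.077 Y68.141
M3 S331
G1 X13.401 Y39.176 F3573
G1 X9.709 Y12.197
G1 X23.419 Y67.697
G1 X14.108 Y9.304
M5
G00 X51.203 Y23.124
M3 S331
G1 X29.810 Y8.112 F3573
M5
G00 X51.316 Y43.247
M3 S331
G1 X97.457 Y43.247 F3573
G1 X97.457 Y7.505
G1 X51.316 Y7.505
G1 X51.316 Y43.247
M5
G00 X50.137 Y43.711
M3 S331
G1 X59.010 Y58.341 F3573
G1 X23.988 Y69.980
G1 X81.706 Y22.612
G1 X54.979 Y49.578
M5
G00 X45.031 Y75.479
M3 S331
G1 X76.189 Y75.479 F3573
G1 X76.189 Y39.293
G1 X45.031 Y39.293
G1 X45.031 Y75.479
M5
G00 X73.371 Y54.926
M3 S331
G1 X68.036 Y50.569 F3573
G1 X56.083 Y39.437
G1 X40.610 Y27.922
G1 X24.714 Y22.419
M5
G00 X40.605 Y17.076
M3 S331
G1 X52.710 Y28.816 F3573
G1 X28.012 Y47.717
G1 X40.605 Y17.076
M5
G00 X0.000 Y0.000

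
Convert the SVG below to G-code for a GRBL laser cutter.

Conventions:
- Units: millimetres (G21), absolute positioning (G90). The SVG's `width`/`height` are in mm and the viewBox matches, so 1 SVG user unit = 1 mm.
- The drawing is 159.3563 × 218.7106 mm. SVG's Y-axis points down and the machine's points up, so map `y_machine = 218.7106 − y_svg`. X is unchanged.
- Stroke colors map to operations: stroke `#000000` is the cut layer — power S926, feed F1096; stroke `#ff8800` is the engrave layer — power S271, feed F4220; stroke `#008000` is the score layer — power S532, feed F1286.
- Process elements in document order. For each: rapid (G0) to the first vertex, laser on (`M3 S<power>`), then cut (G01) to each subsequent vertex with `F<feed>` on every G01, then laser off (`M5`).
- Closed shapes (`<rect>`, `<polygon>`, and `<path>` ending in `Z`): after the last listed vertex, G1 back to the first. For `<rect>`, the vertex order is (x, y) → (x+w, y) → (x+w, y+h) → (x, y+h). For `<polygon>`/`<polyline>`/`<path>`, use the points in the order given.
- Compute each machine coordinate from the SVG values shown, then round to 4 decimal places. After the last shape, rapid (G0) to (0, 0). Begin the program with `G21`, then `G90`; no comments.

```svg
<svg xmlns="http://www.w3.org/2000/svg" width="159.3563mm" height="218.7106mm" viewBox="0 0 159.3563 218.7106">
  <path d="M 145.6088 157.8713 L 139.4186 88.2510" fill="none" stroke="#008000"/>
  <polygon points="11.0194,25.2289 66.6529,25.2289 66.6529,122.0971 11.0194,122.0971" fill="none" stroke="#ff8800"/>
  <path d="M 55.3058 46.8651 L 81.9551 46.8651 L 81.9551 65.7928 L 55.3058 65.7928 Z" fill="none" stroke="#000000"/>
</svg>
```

G21
G90
G0 X145.6088 Y60.8393
M3 S532
G01 X139.4186 Y130.4596 F1286
M5
G0 X11.0194 Y193.4817
M3 S271
G01 X66.6529 Y193.4817 F4220
G01 X66.6529 Y96.6135 F4220
G01 X11.0194 Y96.6135 F4220
G01 X11.0194 Y193.4817 F4220
M5
G0 X55.3058 Y171.8455
M3 S926
G01 X81.9551 Y171.8455 F1096
G01 X81.9551 Y152.9178 F1096
G01 X55.3058 Y152.9178 F1096
G01 X55.3058 Y171.8455 F1096
M5
G0 X0.0000 Y0.0000

viewBox `0 0 159.3563 218.7106` with mm width/height → 1 unit = 1 mm. Flip: y_m = 218.7106 − y_svg.

**Shape 1** — `<path>` line segment, stroke `#008000` → score (S532, F1286). Machine vertices: (145.6088,60.8393) → (139.4186,130.4596). Open path.

**Shape 2** — `<polygon>` rectangle, stroke `#ff8800` → engrave (S271, F4220). Machine vertices: (11.0194,193.4817) → (66.6529,193.4817) → (66.6529,96.6135) → (11.0194,96.6135) → (11.0194,193.4817). Closed: final G1 returns to the first vertex.

**Shape 3** — `<path>` rectangle, stroke `#000000` → cut (S926, F1096). Machine vertices: (55.3058,171.8455) → (81.9551,171.8455) → (81.9551,152.9178) → (55.3058,152.9178) → (55.3058,171.8455). Closed: final G1 returns to the first vertex.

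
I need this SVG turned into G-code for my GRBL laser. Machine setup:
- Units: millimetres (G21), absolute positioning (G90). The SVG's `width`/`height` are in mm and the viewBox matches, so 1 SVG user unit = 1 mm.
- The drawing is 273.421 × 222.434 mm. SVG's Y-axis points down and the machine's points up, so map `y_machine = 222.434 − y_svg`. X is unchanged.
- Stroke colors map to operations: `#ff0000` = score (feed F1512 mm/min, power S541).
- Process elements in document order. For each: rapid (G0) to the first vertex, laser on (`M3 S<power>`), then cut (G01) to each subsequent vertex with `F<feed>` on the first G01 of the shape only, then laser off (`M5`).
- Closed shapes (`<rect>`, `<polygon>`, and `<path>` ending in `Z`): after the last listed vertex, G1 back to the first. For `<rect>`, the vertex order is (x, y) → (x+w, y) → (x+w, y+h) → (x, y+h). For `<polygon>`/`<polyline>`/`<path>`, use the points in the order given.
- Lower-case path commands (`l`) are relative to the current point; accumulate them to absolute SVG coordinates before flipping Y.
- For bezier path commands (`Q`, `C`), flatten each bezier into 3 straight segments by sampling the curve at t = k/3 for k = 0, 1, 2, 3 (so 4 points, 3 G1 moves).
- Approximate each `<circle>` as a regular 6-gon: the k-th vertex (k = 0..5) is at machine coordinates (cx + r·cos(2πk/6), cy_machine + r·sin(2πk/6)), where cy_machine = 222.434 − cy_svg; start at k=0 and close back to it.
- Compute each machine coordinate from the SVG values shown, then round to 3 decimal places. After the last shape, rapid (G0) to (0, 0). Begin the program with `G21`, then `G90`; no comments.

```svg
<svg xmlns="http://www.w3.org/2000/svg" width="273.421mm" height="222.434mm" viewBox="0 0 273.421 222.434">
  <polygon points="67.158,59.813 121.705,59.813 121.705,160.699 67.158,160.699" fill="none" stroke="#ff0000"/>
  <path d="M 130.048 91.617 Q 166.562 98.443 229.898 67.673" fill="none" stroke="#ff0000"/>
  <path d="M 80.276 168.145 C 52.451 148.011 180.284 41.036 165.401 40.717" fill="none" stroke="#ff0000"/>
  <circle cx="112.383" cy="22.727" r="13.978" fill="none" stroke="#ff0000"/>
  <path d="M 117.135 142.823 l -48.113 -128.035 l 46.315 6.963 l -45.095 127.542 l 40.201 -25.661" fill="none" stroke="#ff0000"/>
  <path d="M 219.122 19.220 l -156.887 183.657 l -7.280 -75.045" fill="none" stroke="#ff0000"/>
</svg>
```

G21
G90
G0 X67.158 Y162.621
M3 S541
G01 X121.705 Y162.621 F1512
G01 X121.705 Y61.735
G01 X67.158 Y61.735
G01 X67.158 Y162.621
M5
G0 X130.048 Y130.817
M3 S541
G01 X157.371 Y130.444 F1512
G01 X190.654 Y138.425
G01 X229.898 Y154.761
M5
G0 X80.276 Y54.289
M3 S541
G01 X93.286 Y96.203 F1512
G01 X143.763 Y153.013
G01 X165.401 Y181.717
M5
G0 X126.361 Y199.707
M3 S541
G01 X119.372 Y211.812 F1512
G01 X105.394 Y211.812
G01 X98.405 Y199.707
G01 X105.394 Y187.602
G01 X119.372 Y187.602
G01 X126.361 Y199.707
M5
G0 X117.135 Y79.611
M3 S541
G01 X69.022 Y207.646 F1512
G01 X115.337 Y200.683
G01 X70.242 Y73.141
G01 X110.443 Y98.802
M5
G0 X219.122 Y203.214
M3 S541
G01 X62.235 Y19.557 F1512
G01 X54.955 Y94.602
M5
G0 X0.000 Y0.000

viewBox `0 0 273.421 222.434` with mm width/height → 1 unit = 1 mm. Flip: y_m = 222.434 − y_svg.

**Shape 1** — `<polygon>` rectangle, stroke `#ff0000` → score (S541, F1512). Machine vertices: (67.158,162.621) → (121.705,162.621) → (121.705,61.735) → (67.158,61.735) → (67.158,162.621). Closed: final G1 returns to the first vertex.

**Shape 2** — `<path>` quadratic bezier, stroke `#ff0000` → score (S541, F1512). Control points (SVG): P0=(130.048,91.617), P1=(166.562,98.443), P2=(229.898,67.673); sampled at t=k/3. Machine vertices: (130.048,130.817) → (157.371,130.444) → (190.654,138.425) → (229.898,154.761). Open path.

**Shape 3** — `<path>` cubic bezier, stroke `#ff0000` → score (S541, F1512). Control points (SVG): P0=(80.276,168.145), P1=(52.451,148.011), P2=(180.284,41.036), P3=(165.401,40.717); sampled at t=k/3. Machine vertices: (80.276,54.289) → (93.286,96.203) → (143.763,153.013) → (165.401,181.717). Open path.

**Shape 4** — `<circle>` circle, stroke `#ff0000` → score (S541, F1512). Machine vertices: (126.361,199.707) → (119.372,211.812) → (105.394,211.812) → (98.405,199.707) → (105.394,187.602) → (119.372,187.602) → (126.361,199.707). Closed: final G1 returns to the first vertex.

**Shape 5** — `<path>` open polyline, stroke `#ff0000` → score (S541, F1512). Machine vertices: (117.135,79.611) → (69.022,207.646) → (115.337,200.683) → (70.242,73.141) → (110.443,98.802). Open path.

**Shape 6** — `<path>` open polyline, stroke `#ff0000` → score (S541, F1512). Machine vertices: (219.122,203.214) → (62.235,19.557) → (54.955,94.602). Open path.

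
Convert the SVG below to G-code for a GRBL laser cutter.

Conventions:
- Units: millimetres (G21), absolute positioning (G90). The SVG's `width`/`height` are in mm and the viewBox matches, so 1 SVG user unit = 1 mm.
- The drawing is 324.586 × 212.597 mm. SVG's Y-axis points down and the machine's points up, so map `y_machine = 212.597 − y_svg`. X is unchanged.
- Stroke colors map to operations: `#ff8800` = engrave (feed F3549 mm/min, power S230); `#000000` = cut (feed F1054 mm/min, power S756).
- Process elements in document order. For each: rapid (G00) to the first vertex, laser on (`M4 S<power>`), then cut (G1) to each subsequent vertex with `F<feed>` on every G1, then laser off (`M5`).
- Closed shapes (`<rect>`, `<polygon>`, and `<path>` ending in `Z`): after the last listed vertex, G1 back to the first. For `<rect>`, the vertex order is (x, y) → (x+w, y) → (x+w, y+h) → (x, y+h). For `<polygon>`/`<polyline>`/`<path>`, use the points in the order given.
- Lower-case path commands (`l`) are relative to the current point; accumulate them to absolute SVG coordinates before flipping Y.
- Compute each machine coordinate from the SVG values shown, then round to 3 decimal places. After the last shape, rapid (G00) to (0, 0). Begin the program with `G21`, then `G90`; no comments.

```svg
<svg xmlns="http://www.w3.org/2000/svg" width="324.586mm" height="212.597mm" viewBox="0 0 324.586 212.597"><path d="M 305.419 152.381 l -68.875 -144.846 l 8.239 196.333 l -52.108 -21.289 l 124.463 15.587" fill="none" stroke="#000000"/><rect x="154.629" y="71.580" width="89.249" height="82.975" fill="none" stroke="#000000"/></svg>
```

viewBox `0 0 324.586 212.597` with mm width/height → 1 unit = 1 mm. Flip: y_m = 212.597 − y_svg.

**Shape 1** — `<path>` open polyline, stroke `#000000` → cut (S756, F1054). Machine vertices: (305.419,60.216) → (236.544,205.062) → (244.783,8.729) → (192.675,30.018) → (317.138,14.431). Open path.

**Shape 2** — `<rect>` rectangle, stroke `#000000` → cut (S756, F1054). Machine vertices: (154.629,141.017) → (243.878,141.017) → (243.878,58.042) → (154.629,58.042) → (154.629,141.017). Closed: final G1 returns to the first vertex.

G21
G90
G00 X305.419 Y60.216
M4 S756
G1 X236.544 Y205.062 F1054
G1 X244.783 Y8.729 F1054
G1 X192.675 Y30.018 F1054
G1 X317.138 Y14.431 F1054
M5
G00 X154.629 Y141.017
M4 S756
G1 X243.878 Y141.017 F1054
G1 X243.878 Y58.042 F1054
G1 X154.629 Y58.042 F1054
G1 X154.629 Y141.017 F1054
M5
G00 X0.000 Y0.000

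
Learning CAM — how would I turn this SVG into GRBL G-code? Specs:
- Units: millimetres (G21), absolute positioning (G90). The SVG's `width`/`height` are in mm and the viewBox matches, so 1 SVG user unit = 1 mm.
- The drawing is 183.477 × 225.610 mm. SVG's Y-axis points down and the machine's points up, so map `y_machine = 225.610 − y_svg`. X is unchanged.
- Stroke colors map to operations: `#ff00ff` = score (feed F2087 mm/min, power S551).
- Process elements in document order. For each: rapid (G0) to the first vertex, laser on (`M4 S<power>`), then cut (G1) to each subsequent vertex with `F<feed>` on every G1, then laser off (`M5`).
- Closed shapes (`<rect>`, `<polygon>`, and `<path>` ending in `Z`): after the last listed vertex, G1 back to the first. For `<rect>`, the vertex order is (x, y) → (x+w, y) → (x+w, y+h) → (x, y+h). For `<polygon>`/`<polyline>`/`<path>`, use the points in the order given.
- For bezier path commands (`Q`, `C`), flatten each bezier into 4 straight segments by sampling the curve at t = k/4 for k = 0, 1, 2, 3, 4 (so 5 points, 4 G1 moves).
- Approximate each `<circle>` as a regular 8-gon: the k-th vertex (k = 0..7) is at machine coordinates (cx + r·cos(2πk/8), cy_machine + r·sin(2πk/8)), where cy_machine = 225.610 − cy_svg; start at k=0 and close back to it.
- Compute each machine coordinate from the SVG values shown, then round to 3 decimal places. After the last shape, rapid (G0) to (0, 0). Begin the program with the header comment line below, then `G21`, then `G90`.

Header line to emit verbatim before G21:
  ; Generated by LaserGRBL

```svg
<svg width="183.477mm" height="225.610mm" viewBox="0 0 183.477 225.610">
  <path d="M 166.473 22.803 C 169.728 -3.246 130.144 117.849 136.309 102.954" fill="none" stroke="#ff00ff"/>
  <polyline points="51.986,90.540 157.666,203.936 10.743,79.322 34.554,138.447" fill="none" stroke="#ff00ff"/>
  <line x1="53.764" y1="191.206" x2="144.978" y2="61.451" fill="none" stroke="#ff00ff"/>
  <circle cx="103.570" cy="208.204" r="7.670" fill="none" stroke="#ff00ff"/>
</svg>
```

Since the viewBox matches the mm dimensions, user units are millimetres directly. The only transform is the Y-flip y_m = 225.610 − y_svg.

Shape 1 is a cubic bezier drawn with `<path>`. Its stroke #ff00ff means score at S551, F2087. After flipping Y the toolpath is (166.473,202.807) → (162.266,199.178) → (150.300,166.914) → (138.879,132.559) → (136.309,122.656).

Shape 2 is a open polyline drawn with `<polyline>`. Its stroke #ff00ff means score at S551, F2087. After flipping Y the toolpath is (51.986,135.070) → (157.666,21.674) → (10.743,146.288) → (34.554,87.163).

Shape 3 is a line segment drawn with `<line>`. Its stroke #ff00ff means score at S551, F2087. After flipping Y the toolpath is (53.764,34.404) → (144.978,164.159).

Shape 4 is a circle drawn with `<circle>`. Its stroke #ff00ff means score at S551, F2087. After flipping Y the toolpath is (111.240,17.406) → (108.994,22.830) → (103.570,25.076) → (98.146,22.830) → (95.900,17.406) → (98.146,11.982) → (103.570,9.736) → (108.994,11.982) → (111.240,17.406), returning to the start.

; Generated by LaserGRBL
G21
G90
G0 X166.473 Y202.807
M4 S551
G1 X162.266 Y199.178 F2087
G1 X150.300 Y166.914 F2087
G1 X138.879 Y132.559 F2087
G1 X136.309 Y122.656 F2087
M5
G0 X51.986 Y135.070
M4 S551
G1 X157.666 Y21.674 F2087
G1 X10.743 Y146.288 F2087
G1 X34.554 Y87.163 F2087
M5
G0 X53.764 Y34.404
M4 S551
G1 X144.978 Y164.159 F2087
M5
G0 X111.240 Y17.406
M4 S551
G1 X108.994 Y22.830 F2087
G1 X103.570 Y25.076 F2087
G1 X98.146 Y22.830 F2087
G1 X95.900 Y17.406 F2087
G1 X98.146 Y11.982 F2087
G1 X103.570 Y9.736 F2087
G1 X108.994 Y11.982 F2087
G1 X111.240 Y17.406 F2087
M5
G0 X0.000 Y0.000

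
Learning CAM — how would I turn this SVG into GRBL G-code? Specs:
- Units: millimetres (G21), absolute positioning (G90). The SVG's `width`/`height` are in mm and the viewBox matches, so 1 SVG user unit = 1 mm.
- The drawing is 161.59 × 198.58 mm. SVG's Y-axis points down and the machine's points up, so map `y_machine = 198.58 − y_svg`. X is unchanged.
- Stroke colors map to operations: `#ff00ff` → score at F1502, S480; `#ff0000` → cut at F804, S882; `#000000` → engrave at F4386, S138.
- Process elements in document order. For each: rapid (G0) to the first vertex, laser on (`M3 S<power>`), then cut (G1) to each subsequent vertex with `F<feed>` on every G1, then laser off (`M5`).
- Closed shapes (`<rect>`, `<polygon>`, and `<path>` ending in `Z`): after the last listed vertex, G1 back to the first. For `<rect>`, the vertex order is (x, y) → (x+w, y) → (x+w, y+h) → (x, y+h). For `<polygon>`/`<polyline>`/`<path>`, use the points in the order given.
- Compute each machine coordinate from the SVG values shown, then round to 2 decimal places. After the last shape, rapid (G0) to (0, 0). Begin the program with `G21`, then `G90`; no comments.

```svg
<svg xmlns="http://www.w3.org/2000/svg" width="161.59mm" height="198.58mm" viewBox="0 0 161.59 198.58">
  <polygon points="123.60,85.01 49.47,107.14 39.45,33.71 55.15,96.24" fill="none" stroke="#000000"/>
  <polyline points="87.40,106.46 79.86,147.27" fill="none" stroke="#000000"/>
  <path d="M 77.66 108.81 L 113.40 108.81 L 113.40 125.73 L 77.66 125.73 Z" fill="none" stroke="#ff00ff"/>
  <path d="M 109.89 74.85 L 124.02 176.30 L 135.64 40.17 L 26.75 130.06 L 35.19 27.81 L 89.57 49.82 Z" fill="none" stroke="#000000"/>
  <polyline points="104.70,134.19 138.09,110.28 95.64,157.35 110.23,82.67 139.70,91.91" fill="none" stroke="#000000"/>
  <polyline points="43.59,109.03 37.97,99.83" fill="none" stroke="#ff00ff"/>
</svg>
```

1 u = 1 mm; y_m = 198.58 − y.

[1] `<polygon>` closed polygon, #000000→engrave S138 F4386: (123.60,113.57) → (49.47,91.44) → (39.45,164.87) → (55.15,102.34) → (123.60,113.57) (closed)

[2] `<polyline>` line segment, #000000→engrave S138 F4386: (87.40,92.12) → (79.86,51.31)

[3] `<path>` rectangle, #ff00ff→score S480 F1502: (77.66,89.77) → (113.40,89.77) → (113.40,72.85) → (77.66,72.85) → (77.66,89.77) (closed)

[4] `<path>` closed polygon, #000000→engrave S138 F4386: (109.89,123.73) → (124.02,22.28) → (135.64,158.41) → (26.75,68.52) → (35.19,170.77) → (89.57,148.76) → (109.89,123.73) (closed)

[5] `<polyline>` open polyline, #000000→engrave S138 F4386: (104.70,64.39) → (138.09,88.30) → (95.64,41.23) → (110.23,115.91) → (139.70,106.67)

[6] `<polyline>` line segment, #ff00ff→score S480 F1502: (43.59,89.55) → (37.97,98.75)

G21
G90
G0 X123.60 Y113.57
M3 S138
G1 X49.47 Y91.44 F4386
G1 X39.45 Y164.87 F4386
G1 X55.15 Y102.34 F4386
G1 X123.60 Y113.57 F4386
M5
G0 X87.40 Y92.12
M3 S138
G1 X79.86 Y51.31 F4386
M5
G0 X77.66 Y89.77
M3 S480
G1 X113.40 Y89.77 F1502
G1 X113.40 Y72.85 F1502
G1 X77.66 Y72.85 F1502
G1 X77.66 Y89.77 F1502
M5
G0 X109.89 Y123.73
M3 S138
G1 X124.02 Y22.28 F4386
G1 X135.64 Y158.41 F4386
G1 X26.75 Y68.52 F4386
G1 X35.19 Y170.77 F4386
G1 X89.57 Y148.76 F4386
G1 X109.89 Y123.73 F4386
M5
G0 X104.70 Y64.39
M3 S138
G1 X138.09 Y88.30 F4386
G1 X95.64 Y41.23 F4386
G1 X110.23 Y115.91 F4386
G1 X139.70 Y106.67 F4386
M5
G0 X43.59 Y89.55
M3 S480
G1 X37.97 Y98.75 F1502
M5
G0 X0.00 Y0.00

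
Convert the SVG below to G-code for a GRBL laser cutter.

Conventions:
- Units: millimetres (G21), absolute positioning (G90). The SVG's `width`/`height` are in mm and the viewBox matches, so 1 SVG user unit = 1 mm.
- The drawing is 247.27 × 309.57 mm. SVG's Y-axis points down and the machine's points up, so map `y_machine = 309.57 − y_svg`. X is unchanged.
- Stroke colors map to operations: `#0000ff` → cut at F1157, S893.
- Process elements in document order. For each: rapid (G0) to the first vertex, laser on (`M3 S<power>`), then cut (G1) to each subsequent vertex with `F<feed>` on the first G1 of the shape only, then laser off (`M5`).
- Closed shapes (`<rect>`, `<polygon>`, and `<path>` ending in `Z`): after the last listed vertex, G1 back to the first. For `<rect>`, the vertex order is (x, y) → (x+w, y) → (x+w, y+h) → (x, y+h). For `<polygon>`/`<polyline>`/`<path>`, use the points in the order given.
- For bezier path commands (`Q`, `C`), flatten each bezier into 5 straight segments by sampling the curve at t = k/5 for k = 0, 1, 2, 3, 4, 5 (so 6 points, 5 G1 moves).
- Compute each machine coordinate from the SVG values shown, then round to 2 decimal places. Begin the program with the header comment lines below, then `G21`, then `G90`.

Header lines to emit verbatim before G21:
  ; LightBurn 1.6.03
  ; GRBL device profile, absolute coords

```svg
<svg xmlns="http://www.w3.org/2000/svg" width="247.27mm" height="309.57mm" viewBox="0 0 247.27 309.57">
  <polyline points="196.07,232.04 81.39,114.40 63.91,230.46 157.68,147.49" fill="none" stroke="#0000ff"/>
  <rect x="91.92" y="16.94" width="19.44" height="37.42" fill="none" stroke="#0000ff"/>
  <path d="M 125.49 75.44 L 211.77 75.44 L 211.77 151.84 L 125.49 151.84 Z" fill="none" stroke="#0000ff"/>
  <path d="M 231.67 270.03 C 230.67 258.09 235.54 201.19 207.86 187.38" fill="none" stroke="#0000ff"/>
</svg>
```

; LightBurn 1.6.03
; GRBL device profile, absolute coords
G21
G90
G0 X196.07 Y77.53
M3 S893
G1 X81.39 Y195.17 F1157
G1 X63.91 Y79.11
G1 X157.68 Y162.08
M5
G0 X91.92 Y292.63
M3 S893
G1 X111.36 Y292.63 F1157
G1 X111.36 Y255.21
G1 X91.92 Y255.21
G1 X91.92 Y292.63
M5
G0 X125.49 Y234.13
M3 S893
G1 X211.77 Y234.13 F1157
G1 X211.77 Y157.73
G1 X125.49 Y157.73
G1 X125.49 Y234.13
M5
G0 X231.67 Y39.54
M3 S893
G1 X231.47 Y51.39 F1157
G1 X230.83 Y69.81
G1 X227.91 Y90.57
G1 X220.87 Y109.44
G1 X207.86 Y122.19
M5

viewBox `0 0 247.27 309.57` with mm width/height → 1 unit = 1 mm. Flip: y_m = 309.57 − y_svg.

**Shape 1** — `<polyline>` open polyline, stroke `#0000ff` → cut (S893, F1157). Machine vertices: (196.07,77.53) → (81.39,195.17) → (63.91,79.11) → (157.68,162.08). Open path.

**Shape 2** — `<rect>` rectangle, stroke `#0000ff` → cut (S893, F1157). Machine vertices: (91.92,292.63) → (111.36,292.63) → (111.36,255.21) → (91.92,255.21) → (91.92,292.63). Closed: final G1 returns to the first vertex.

**Shape 3** — `<path>` rectangle, stroke `#0000ff` → cut (S893, F1157). Machine vertices: (125.49,234.13) → (211.77,234.13) → (211.77,157.73) → (125.49,157.73) → (125.49,234.13). Closed: final G1 returns to the first vertex.

**Shape 4** — `<path>` cubic bezier, stroke `#0000ff` → cut (S893, F1157). Control points (SVG): P0=(231.67,270.03), P1=(230.67,258.09), P2=(235.54,201.19), P3=(207.86,187.38); sampled at t=k/5. Machine vertices: (231.67,39.54) → (231.47,51.39) → (230.83,69.81) → (227.91,90.57) → (220.87,109.44) → (207.86,122.19). Open path.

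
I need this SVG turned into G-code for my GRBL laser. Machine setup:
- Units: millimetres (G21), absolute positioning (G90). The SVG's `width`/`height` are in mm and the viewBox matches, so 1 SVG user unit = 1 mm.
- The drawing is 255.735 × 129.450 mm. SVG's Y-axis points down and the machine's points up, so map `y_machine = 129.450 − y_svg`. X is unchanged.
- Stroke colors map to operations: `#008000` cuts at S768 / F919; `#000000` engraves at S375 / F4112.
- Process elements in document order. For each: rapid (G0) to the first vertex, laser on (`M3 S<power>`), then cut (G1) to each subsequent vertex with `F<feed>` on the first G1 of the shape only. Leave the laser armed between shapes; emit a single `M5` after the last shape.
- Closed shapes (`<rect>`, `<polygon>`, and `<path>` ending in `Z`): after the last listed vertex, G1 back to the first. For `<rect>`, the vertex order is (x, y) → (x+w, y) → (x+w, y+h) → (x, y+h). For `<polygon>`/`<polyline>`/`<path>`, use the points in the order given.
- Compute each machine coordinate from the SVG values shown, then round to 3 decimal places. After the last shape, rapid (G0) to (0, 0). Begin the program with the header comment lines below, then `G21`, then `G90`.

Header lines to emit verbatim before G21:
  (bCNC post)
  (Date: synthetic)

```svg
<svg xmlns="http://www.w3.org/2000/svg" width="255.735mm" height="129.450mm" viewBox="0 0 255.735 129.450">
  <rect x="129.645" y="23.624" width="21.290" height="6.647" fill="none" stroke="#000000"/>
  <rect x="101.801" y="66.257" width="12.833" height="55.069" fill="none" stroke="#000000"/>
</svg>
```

Since the viewBox matches the mm dimensions, user units are millimetres directly. The only transform is the Y-flip y_m = 129.450 − y_svg.

Shape 1 is a rectangle drawn with `<rect>`. Its stroke #000000 means engrave at S375, F4112. After flipping Y the toolpath is (129.645,105.826) → (150.935,105.826) → (150.935,99.179) → (129.645,99.179) → (129.645,105.826), returning to the start.

Shape 2 is a rectangle drawn with `<rect>`. Its stroke #000000 means engrave at S375, F4112. After flipping Y the toolpath is (101.801,63.193) → (114.634,63.193) → (114.634,8.124) → (101.801,8.124) → (101.801,63.193), returning to the start.

(bCNC post)
(Date: synthetic)
G21
G90
G0 X129.645 Y105.826
M3 S375
G1 X150.935 Y105.826 F4112
G1 X150.935 Y99.179
G1 X129.645 Y99.179
G1 X129.645 Y105.826
G0 X101.801 Y63.193
M3 S375
G1 X114.634 Y63.193 F4112
G1 X114.634 Y8.124
G1 X101.801 Y8.124
G1 X101.801 Y63.193
M5
G0 X0.000 Y0.000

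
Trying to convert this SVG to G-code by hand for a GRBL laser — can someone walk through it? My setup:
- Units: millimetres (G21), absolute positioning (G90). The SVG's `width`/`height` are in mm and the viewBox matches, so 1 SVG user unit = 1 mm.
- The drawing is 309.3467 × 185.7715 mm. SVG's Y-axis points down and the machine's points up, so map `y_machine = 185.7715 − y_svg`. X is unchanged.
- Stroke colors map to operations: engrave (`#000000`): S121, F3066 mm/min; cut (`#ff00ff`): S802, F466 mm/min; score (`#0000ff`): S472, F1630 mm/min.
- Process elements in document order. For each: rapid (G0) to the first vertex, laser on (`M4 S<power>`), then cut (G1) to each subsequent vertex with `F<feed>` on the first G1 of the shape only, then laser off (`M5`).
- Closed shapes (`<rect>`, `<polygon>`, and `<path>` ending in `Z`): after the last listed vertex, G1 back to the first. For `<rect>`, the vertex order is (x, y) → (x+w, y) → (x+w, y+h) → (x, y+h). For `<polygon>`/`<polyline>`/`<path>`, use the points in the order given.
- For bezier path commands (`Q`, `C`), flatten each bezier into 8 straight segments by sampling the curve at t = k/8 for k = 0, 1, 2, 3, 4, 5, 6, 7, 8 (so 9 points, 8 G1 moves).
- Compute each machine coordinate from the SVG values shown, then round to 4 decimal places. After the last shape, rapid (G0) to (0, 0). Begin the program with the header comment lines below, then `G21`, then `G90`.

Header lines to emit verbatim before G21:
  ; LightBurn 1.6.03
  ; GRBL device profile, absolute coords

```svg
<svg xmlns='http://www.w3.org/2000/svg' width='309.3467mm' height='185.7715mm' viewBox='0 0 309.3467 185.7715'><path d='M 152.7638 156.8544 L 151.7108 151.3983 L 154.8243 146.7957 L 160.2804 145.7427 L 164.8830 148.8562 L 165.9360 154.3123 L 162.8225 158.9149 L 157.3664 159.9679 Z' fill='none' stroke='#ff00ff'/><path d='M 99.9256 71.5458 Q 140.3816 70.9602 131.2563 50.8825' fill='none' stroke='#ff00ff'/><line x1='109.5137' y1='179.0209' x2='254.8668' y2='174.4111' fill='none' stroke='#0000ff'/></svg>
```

1 u = 1 mm; y_m = 185.7715 − y.

[1] `<path>` regular polygon, #ff00ff→cut S802 F466: (152.7638,28.9171) → (151.7108,34.3732) → (154.8243,38.9758) → (160.2804,40.0288) → (164.8830,36.9153) → (165.9360,31.4592) → (162.8225,26.8566) → (157.3664,25.8036) → (152.7638,28.9171) (closed)

[2] `<path>` quadratic bezier, #ff00ff→cut S802 F466: (99.9256,114.2257) → (109.2649,114.6767) → (117.0548,115.7368) → (123.2952,117.4060) → (127.9863,119.6843) → (131.1279,122.5718) → (132.7201,126.0684) → (132.7629,130.1741) → (131.2563,134.8890)

[3] `<line>` line segment, #0000ff→score S472 F1630: (109.5137,6.7506) → (254.8668,11.3604)

; LightBurn 1.6.03
; GRBL device profile, absolute coords
G21
G90
G0 X152.7638 Y28.9171
M4 S802
G1 X151.7108 Y34.3732 F466
G1 X154.8243 Y38.9758
G1 X160.2804 Y40.0288
G1 X164.8830 Y36.9153
G1 X165.9360 Y31.4592
G1 X162.8225 Y26.8566
G1 X157.3664 Y25.8036
G1 X152.7638 Y28.9171
M5
G0 X99.9256 Y114.2257
M4 S802
G1 X109.2649 Y114.6767 F466
G1 X117.0548 Y115.7368
G1 X123.2952 Y117.4060
G1 X127.9863 Y119.6843
G1 X131.1279 Y122.5718
G1 X132.7201 Y126.0684
G1 X132.7629 Y130.1741
G1 X131.2563 Y134.8890
M5
G0 X109.5137 Y6.7506
M4 S472
G1 X254.8668 Y11.3604 F1630
M5
G0 X0.0000 Y0.0000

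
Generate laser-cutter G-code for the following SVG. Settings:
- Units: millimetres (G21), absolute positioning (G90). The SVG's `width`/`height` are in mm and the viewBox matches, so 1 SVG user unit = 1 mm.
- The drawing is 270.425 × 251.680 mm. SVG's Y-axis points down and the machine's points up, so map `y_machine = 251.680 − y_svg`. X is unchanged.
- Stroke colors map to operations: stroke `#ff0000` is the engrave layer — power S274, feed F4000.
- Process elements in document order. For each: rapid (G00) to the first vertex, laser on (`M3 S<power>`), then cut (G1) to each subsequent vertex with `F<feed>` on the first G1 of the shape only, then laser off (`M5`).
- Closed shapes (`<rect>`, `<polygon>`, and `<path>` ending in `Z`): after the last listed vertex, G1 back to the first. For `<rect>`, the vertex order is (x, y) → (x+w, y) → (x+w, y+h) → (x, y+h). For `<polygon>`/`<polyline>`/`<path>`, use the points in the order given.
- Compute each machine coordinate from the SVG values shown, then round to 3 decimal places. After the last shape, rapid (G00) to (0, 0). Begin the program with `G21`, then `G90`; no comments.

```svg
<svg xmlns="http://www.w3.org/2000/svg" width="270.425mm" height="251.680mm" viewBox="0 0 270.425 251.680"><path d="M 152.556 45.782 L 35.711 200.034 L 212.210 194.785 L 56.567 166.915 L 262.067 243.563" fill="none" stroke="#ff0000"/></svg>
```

viewBox `0 0 270.425 251.680` with mm width/height → 1 unit = 1 mm. Flip: y_m = 251.680 − y_svg.

**Shape 1** — `<path>` open polyline, stroke `#ff0000` → engrave (S274, F4000). Machine vertices: (152.556,205.898) → (35.711,51.646) → (212.210,56.895) → (56.567,84.765) → (262.067,8.117). Open path.

G21
G90
G00 X152.556 Y205.898
M3 S274
G1 X35.711 Y51.646 F4000
G1 X212.210 Y56.895
G1 X56.567 Y84.765
G1 X262.067 Y8.117
M5
G00 X0.000 Y0.000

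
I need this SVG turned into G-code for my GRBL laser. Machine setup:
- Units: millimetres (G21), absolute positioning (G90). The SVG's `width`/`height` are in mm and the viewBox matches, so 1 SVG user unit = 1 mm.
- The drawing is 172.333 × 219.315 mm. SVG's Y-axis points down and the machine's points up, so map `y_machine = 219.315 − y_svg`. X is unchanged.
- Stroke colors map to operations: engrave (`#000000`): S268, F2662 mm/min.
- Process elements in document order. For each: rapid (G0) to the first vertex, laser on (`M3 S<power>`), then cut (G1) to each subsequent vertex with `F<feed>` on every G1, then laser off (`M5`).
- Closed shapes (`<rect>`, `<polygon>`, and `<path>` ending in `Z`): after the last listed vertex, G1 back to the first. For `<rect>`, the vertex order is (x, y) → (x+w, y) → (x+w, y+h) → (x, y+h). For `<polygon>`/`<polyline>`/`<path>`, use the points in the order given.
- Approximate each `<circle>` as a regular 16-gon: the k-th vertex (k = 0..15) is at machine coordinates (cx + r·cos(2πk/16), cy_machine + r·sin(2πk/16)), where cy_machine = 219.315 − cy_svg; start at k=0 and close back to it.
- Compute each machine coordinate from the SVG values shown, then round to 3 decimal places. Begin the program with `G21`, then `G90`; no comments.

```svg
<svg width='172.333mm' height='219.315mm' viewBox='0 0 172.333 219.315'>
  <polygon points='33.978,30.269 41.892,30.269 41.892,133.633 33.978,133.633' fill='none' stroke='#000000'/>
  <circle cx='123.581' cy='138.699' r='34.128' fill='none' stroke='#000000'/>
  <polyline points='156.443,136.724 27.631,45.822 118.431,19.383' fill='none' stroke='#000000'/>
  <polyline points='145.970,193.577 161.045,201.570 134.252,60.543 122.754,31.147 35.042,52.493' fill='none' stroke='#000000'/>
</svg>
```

G21
G90
G0 X33.978 Y189.046
M3 S268
G1 X41.892 Y189.046 F2662
G1 X41.892 Y85.682 F2662
G1 X33.978 Y85.682 F2662
G1 X33.978 Y189.046 F2662
M5
G0 X157.709 Y80.616
M3 S268
G1 X155.111 Y93.676 F2662
G1 X147.713 Y104.748 F2662
G1 X136.641 Y112.146 F2662
G1 X123.581 Y114.744 F2662
G1 X110.521 Y112.146 F2662
G1 X99.449 Y104.748 F2662
G1 X92.051 Y93.676 F2662
G1 X89.453 Y80.616 F2662
G1 X92.051 Y67.556 F2662
G1 X99.449 Y56.484 F2662
G1 X110.521 Y49.086 F2662
G1 X123.581 Y46.488 F2662
G1 X136.641 Y49.086 F2662
G1 X147.713 Y56.484 F2662
G1 X155.111 Y67.556 F2662
G1 X157.709 Y80.616 F2662
M5
G0 X156.443 Y82.591
M3 S268
G1 X27.631 Y173.493 F2662
G1 X118.431 Y199.932 F2662
M5
G0 X145.970 Y25.738
M3 S268
G1 X161.045 Y17.745 F2662
G1 X134.252 Y158.772 F2662
G1 X122.754 Y188.168 F2662
G1 X35.042 Y166.822 F2662
M5

viewBox `0 0 172.333 219.315` with mm width/height → 1 unit = 1 mm. Flip: y_m = 219.315 − y_svg.

**Shape 1** — `<polygon>` rectangle, stroke `#000000` → engrave (S268, F2662). Machine vertices: (33.978,189.046) → (41.892,189.046) → (41.892,85.682) → (33.978,85.682) → (33.978,189.046). Closed: final G1 returns to the first vertex.

**Shape 2** — `<circle>` circle, stroke `#000000` → engrave (S268, F2662). Machine vertices: (157.709,80.616) → (155.111,93.676) → (147.713,104.748) → (136.641,112.146) → (123.581,114.744) → (110.521,112.146) → (99.449,104.748) → (92.051,93.676) → (89.453,80.616) → (92.051,67.556) → (99.449,56.484) → (110.521,49.086) → (123.581,46.488) → (136.641,49.086) → (147.713,56.484) → (155.111,67.556) → (157.709,80.616). Closed: final G1 returns to the first vertex.

**Shape 3** — `<polyline>` open polyline, stroke `#000000` → engrave (S268, F2662). Machine vertices: (156.443,82.591) → (27.631,173.493) → (118.431,199.932). Open path.

**Shape 4** — `<polyline>` open polyline, stroke `#000000` → engrave (S268, F2662). Machine vertices: (145.970,25.738) → (161.045,17.745) → (134.252,158.772) → (122.754,188.168) → (35.042,166.822). Open path.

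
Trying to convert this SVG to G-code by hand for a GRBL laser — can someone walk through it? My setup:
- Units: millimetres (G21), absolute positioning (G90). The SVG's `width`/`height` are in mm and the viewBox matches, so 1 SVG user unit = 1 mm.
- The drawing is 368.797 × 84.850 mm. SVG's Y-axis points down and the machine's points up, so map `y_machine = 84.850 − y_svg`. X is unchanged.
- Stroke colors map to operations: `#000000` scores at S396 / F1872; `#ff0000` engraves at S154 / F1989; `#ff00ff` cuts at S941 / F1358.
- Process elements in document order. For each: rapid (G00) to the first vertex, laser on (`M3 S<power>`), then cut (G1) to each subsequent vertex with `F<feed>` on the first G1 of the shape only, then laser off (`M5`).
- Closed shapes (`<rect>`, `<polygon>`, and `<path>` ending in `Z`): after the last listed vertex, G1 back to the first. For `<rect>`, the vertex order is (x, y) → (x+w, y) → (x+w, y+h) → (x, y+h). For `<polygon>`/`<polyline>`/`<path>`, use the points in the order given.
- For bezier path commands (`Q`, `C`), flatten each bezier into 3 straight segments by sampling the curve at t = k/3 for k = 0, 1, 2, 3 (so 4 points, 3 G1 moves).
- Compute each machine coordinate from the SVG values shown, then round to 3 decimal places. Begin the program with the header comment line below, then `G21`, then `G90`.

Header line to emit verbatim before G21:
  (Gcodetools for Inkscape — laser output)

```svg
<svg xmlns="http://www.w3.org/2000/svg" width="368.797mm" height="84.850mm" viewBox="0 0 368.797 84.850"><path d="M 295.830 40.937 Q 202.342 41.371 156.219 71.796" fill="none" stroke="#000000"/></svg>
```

Since the viewBox matches the mm dimensions, user units are millimetres directly. The only transform is the Y-flip y_m = 84.850 − y_svg.

Shape 1 is a quadratic bezier drawn with `<path>`. Its stroke #000000 means score at S396, F1872. After flipping Y the toolpath is (295.830,43.913) → (238.767,40.291) → (192.230,30.005) → (156.219,13.054).

(Gcodetools for Inkscape — laser output)
G21
G90
G00 X295.830 Y43.913
M3 S396
G1 X238.767 Y40.291 F1872
G1 X192.230 Y30.005
G1 X156.219 Y13.054
M5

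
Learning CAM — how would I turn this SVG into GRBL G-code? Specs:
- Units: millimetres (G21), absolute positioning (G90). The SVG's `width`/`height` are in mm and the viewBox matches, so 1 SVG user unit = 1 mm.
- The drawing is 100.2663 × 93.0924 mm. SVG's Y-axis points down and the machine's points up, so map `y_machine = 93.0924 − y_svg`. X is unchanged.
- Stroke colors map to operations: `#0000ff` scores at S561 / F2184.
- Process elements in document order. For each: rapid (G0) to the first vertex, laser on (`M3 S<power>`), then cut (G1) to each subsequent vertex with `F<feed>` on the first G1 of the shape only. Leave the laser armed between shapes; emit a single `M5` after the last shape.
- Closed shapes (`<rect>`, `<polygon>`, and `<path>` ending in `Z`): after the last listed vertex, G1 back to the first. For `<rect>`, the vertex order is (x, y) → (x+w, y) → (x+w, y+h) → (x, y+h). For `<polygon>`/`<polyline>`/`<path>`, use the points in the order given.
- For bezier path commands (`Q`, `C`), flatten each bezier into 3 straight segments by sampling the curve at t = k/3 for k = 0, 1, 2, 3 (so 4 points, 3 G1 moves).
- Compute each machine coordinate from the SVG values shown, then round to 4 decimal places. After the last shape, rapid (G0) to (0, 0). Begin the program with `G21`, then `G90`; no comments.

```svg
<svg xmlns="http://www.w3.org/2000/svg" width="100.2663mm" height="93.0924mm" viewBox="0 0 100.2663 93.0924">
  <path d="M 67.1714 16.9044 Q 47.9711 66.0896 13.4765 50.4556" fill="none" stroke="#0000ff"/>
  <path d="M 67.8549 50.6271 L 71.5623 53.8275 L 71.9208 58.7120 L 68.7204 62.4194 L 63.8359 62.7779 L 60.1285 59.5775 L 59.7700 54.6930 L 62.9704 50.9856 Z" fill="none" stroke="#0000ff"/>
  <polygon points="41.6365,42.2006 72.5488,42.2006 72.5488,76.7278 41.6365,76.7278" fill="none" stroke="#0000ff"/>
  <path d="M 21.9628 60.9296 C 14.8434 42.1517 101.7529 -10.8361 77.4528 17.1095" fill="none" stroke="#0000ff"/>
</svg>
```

1 u = 1 mm; y_m = 93.0924 − y.

[1] `<path>` quadratic bezier, #0000ff→score S561 F2184: (67.1714,76.1880) → (52.6718,50.6000) → (34.7735,39.4163) → (13.4765,42.6368)

[2] `<path>` regular polygon, #0000ff→score S561 F2184: (67.8549,42.4653) → (71.5623,39.2649) → (71.9208,34.3804) → (68.7204,30.6730) → (63.8359,30.3145) → (60.1285,33.5149) → (59.7700,38.3994) → (62.9704,42.1068) → (67.8549,42.4653) (closed)

[3] `<polygon>` rectangle, #0000ff→score S561 F2184: (41.6365,50.8918) → (72.5488,50.8918) → (72.5488,16.3646) → (41.6365,16.3646) → (41.6365,50.8918) (closed)

[4] `<path>` cubic bezier, #0000ff→score S561 F2184: (21.9628,32.1628) → (38.5849,58.0794) → (72.2845,81.2153) → (77.4528,75.9829)

G21
G90
G0 X67.1714 Y76.1880
M3 S561
G1 X52.6718 Y50.6000 F2184
G1 X34.7735 Y39.4163
G1 X13.4765 Y42.6368
G0 X67.8549 Y42.4653
M3 S561
G1 X71.5623 Y39.2649 F2184
G1 X71.9208 Y34.3804
G1 X68.7204 Y30.6730
G1 X63.8359 Y30.3145
G1 X60.1285 Y33.5149
G1 X59.7700 Y38.3994
G1 X62.9704 Y42.1068
G1 X67.8549 Y42.4653
G0 X41.6365 Y50.8918
M3 S561
G1 X72.5488 Y50.8918 F2184
G1 X72.5488 Y16.3646
G1 X41.6365 Y16.3646
G1 X41.6365 Y50.8918
G0 X21.9628 Y32.1628
M3 S561
G1 X38.5849 Y58.0794 F2184
G1 X72.2845 Y81.2153
G1 X77.4528 Y75.9829
M5
G0 X0.0000 Y0.0000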